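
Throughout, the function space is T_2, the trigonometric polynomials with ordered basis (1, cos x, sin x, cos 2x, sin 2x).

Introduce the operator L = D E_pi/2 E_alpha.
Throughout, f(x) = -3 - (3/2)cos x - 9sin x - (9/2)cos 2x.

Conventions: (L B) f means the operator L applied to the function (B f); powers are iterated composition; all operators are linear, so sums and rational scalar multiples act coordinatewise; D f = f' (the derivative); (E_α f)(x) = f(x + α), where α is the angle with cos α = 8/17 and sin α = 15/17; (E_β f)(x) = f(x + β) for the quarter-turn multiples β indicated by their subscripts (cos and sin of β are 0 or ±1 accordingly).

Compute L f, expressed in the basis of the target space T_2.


the image equals g(x) = (147/17)cos x + (99/34)sin x - (2160/289)cos 2x + (1449/289)sin 2x

E_alpha f = -3 - (147/17)cos x - (99/34)sin x + (1449/578)cos 2x + (1080/289)sin 2x
E_pi/2 E_alpha f = -3 - (99/34)cos x + (147/17)sin x - (1449/578)cos 2x - (1080/289)sin 2x
D E_pi/2 E_alpha f = (147/17)cos x + (99/34)sin x - (2160/289)cos 2x + (1449/289)sin 2x


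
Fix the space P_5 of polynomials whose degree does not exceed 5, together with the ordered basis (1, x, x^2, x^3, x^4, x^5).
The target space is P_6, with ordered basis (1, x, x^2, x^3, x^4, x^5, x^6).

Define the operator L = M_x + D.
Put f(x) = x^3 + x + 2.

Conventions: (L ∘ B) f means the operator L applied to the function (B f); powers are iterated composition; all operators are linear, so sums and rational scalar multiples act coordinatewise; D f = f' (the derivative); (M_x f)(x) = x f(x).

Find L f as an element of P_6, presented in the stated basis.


the image equals g(x) = x^4 + 4x^2 + 2x + 1

M_x f = x^4 + x^2 + 2x
D f = 3x^2 + 1
(M_x + D) f = x^4 + 4x^2 + 2x + 1


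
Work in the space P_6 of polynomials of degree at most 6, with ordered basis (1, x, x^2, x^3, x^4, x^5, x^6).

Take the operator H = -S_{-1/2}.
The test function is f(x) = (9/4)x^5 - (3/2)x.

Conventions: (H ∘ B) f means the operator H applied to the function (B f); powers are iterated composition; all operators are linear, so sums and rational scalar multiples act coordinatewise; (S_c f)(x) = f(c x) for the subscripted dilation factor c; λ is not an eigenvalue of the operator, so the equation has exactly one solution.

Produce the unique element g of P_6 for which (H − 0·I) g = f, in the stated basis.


write g with unknown coordinates in the stated basis and equate coefficients in (H − 0·I) g = f
solving from the highest basis element down gives g = 72x^5 - 3x
check: H g = (9/4)x^5 - (3/2)x
so H g − 0·g = (9/4)x^5 - (3/2)x = f ✓

the image equals g(x) = 72x^5 - 3x


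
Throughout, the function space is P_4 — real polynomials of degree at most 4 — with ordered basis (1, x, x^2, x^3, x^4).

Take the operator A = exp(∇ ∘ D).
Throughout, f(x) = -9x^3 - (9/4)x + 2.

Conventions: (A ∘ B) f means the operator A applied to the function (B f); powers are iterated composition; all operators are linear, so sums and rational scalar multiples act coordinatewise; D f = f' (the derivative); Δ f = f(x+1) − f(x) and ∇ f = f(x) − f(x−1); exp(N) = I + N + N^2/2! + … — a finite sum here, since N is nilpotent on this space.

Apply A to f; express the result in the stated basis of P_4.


order-1 term: -54x + 27
the series for exp(∇ ∘ D) f terminates at order 1
exp(∇ ∘ D) f = -9x^3 - (225/4)x + 29

the image equals g(x) = -9x^3 - (225/4)x + 29


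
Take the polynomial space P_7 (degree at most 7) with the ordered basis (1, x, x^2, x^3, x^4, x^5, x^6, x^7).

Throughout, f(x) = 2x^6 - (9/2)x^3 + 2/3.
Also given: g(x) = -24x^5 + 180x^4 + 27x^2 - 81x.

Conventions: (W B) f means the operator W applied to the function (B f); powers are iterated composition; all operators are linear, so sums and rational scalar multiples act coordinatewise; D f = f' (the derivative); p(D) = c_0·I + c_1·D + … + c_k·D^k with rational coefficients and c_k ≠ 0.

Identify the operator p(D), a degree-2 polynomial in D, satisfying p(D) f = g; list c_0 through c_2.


D^0 f = 2x^6 - (9/2)x^3 + 2/3
D^1 f = 12x^5 - (27/2)x^2
D^2 f = 60x^4 - 27x
matching coefficients of g against c_0 f + c_1 Df + … from the top degree down determines the c_i
solution: c_0 = 0, c_1 = -2, c_2 = 3

c_0 = 0, c_1 = -2, c_2 = 3


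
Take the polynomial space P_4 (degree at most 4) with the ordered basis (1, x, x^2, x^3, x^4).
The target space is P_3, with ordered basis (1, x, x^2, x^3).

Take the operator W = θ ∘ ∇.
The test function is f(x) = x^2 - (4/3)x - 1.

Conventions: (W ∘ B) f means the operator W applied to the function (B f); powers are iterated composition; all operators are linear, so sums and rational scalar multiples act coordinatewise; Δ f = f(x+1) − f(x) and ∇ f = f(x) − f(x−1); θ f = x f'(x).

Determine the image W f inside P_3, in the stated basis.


∇ f = 2x - 7/3
θ ∇ f = 2x

g(x) = 2x


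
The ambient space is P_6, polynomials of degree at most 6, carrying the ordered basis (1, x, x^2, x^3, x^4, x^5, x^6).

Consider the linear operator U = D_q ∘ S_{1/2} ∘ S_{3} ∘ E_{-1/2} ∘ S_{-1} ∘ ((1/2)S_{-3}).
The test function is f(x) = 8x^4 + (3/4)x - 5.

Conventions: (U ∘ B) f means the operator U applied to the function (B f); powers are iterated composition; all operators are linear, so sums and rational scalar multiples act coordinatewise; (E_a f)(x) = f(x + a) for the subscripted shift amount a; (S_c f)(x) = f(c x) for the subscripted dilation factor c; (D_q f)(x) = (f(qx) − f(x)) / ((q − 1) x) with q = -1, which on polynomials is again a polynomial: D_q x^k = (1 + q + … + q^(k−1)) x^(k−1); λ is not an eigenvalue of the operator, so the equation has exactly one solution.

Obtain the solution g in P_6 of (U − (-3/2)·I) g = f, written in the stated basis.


write g with unknown coordinates in the stated basis and equate coefficients in (U − (-3/2)·I) g = f
solving from the highest basis element down gives g = (16/3)x^4 + 972x^2 + (1/2)x + 53735/12
check: U g = -1458x^2 - 53775/8
so U g − (-3/2)·g = 8x^4 + (3/4)x - 5 = f ✓

the result is g(x) = (16/3)x^4 + 972x^2 + (1/2)x + 53735/12


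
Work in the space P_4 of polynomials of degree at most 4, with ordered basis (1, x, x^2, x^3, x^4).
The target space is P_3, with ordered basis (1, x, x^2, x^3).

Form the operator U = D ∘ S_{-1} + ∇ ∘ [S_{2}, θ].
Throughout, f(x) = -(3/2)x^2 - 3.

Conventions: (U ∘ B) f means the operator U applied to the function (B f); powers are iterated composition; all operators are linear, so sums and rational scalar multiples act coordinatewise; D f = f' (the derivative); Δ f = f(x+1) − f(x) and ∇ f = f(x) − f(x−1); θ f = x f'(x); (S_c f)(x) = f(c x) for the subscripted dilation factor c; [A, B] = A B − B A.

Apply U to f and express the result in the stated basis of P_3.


the image equals g(x) = -3x

S_{-1} f = -(3/2)x^2 - 3
D S_{-1} f = -3x
θ f = -3x^2
S_{2} θ f = -12x^2
S_{2} f = -6x^2 - 3
θ S_{2} f = -12x^2
[S_{2}, θ] f = 0
∇ [S_{2}, θ] f = 0
(D ∘ S_{-1} + ∇ ∘ [S_{2}, θ]) f = -3x


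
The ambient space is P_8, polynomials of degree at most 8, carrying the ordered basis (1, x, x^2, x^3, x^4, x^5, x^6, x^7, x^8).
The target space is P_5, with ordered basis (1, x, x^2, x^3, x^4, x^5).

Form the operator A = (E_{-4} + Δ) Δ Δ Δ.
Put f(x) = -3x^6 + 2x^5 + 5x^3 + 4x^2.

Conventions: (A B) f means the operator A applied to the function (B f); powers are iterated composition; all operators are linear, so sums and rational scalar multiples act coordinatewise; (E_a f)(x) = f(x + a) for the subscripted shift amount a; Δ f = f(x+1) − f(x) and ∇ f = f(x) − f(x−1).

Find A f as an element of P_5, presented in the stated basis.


the result is g(x) = -360x^3 + 1740x^2 - 11700x + 2910

Δ f = -18x^5 - 35x^4 - 40x^3 - 10x^2 + 15x + 8
Δ Δ f = -90x^4 - 320x^3 - 510x^2 - 370x - 88
Δ (Δ Δ) f = -360x^3 - 1500x^2 - 2340x - 1290
E_{-4} (Δ Δ Δ) f = -360x^3 + 2820x^2 - 7620x + 7110
Δ (Δ Δ Δ) f = -1080x^2 - 4080x - 4200
(E_{-4} + Δ) (Δ Δ Δ) f = -360x^3 + 1740x^2 - 11700x + 2910


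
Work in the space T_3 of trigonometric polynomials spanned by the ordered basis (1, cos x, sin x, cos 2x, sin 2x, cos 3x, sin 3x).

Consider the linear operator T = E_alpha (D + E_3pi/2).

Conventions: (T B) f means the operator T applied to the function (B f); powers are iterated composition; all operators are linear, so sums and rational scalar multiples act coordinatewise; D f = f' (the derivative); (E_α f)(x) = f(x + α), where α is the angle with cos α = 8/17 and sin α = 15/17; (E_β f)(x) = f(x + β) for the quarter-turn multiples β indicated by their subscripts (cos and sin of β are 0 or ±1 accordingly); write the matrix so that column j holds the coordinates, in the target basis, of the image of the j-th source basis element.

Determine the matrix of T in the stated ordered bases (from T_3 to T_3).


the matrix is [[1, 0, 0, 0, 0, 0, 0]; [0, 0, 0, 0, 0, 0, 0]; [0, 0, 0, 0, 0, 0, 0]; [0, 0, 0, -319/289, -562/289, 0, 0]; [0, 0, 0, 562/289, -319/289, 0, 0]; [0, 0, 0, 0, 0, 1980/4913, -19552/4913]; [0, 0, 0, 0, 0, 19552/4913, 1980/4913]] (rows listed top to bottom)

image of 1: 1
image of cos x: 0
image of sin x: 0
image of cos 2x: -(319/289)cos 2x + (562/289)sin 2x
image of sin 2x: -(562/289)cos 2x - (319/289)sin 2x
image of cos 3x: (1980/4913)cos 3x + (19552/4913)sin 3x
image of sin 3x: -(19552/4913)cos 3x + (1980/4913)sin 3x
each image's coordinates form column j of the matrix


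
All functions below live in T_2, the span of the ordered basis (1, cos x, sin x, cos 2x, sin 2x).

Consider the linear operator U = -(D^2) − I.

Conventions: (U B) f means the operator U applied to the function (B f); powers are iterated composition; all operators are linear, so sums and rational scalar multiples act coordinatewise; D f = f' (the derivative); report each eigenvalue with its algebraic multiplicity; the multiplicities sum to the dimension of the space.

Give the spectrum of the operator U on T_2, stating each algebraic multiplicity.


image of 1: -1
image of cos x: 0
image of sin x: 0
image of cos 2x: 3cos 2x
image of sin 2x: 3sin 2x
the matrix is diagonal; its diagonal is (-1, 0, 0, 3, 3)
for a triangular matrix the eigenvalues are the diagonal entries, with algebraic multiplicity their repetition count

λ = -1 (multiplicity 1), λ = 0 (multiplicity 2), λ = 3 (multiplicity 2)


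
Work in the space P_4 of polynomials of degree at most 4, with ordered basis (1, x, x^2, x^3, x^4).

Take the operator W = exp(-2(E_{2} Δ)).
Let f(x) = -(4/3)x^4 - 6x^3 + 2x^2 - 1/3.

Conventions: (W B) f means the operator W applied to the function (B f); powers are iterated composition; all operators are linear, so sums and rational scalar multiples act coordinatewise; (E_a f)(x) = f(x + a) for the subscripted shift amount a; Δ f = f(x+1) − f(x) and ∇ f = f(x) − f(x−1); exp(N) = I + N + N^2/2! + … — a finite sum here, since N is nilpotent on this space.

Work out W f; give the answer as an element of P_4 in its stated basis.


the result is g(x) = -(4/3)x^4 + (14/3)x^3 + 86x^2 + (76/3)x - 1289/3

order-1 term: (32/3)x^3 + 116x^2 + (1124/3)x + 1144/3
order-2 term: -32x^2 - 392x - 3472/3
order-3 term: (128/3)x + 368
order-4 term: -64/3
the series for exp(-2(E_{2} Δ)) f terminates at order 4
exp(-2(E_{2} Δ)) f = -(4/3)x^4 + (14/3)x^3 + 86x^2 + (76/3)x - 1289/3


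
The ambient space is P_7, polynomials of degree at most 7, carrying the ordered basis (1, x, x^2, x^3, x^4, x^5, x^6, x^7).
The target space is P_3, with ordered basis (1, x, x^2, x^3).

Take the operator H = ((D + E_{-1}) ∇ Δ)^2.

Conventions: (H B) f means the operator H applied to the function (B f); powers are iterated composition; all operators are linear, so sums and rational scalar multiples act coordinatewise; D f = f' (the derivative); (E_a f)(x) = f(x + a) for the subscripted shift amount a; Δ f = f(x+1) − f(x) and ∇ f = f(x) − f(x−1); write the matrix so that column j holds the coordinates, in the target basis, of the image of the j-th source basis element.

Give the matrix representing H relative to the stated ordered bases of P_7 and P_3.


image of 1: 0
image of x: 0
image of x^2: 0
image of x^3: 0
image of x^4: 24
image of x^5: 120x
image of x^6: 360x^2 + 840
image of x^7: 840x^3 + 5880x - 1680
each image's coordinates form column j of the matrix

the matrix is [[0, 0, 0, 0, 24, 0, 840, -1680]; [0, 0, 0, 0, 0, 120, 0, 5880]; [0, 0, 0, 0, 0, 0, 360, 0]; [0, 0, 0, 0, 0, 0, 0, 840]] (rows listed top to bottom)


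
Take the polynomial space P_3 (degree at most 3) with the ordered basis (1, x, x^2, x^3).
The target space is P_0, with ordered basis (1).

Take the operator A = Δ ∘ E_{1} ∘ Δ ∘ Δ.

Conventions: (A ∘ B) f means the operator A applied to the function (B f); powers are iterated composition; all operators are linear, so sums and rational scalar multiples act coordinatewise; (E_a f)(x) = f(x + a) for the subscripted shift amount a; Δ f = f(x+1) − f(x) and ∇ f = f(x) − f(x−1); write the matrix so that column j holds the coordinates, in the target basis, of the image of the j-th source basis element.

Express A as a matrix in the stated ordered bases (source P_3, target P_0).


image of 1: 0
image of x: 0
image of x^2: 0
image of x^3: 6
each image's coordinates form column j of the matrix

the matrix is [[0, 0, 0, 6]] (rows listed top to bottom)


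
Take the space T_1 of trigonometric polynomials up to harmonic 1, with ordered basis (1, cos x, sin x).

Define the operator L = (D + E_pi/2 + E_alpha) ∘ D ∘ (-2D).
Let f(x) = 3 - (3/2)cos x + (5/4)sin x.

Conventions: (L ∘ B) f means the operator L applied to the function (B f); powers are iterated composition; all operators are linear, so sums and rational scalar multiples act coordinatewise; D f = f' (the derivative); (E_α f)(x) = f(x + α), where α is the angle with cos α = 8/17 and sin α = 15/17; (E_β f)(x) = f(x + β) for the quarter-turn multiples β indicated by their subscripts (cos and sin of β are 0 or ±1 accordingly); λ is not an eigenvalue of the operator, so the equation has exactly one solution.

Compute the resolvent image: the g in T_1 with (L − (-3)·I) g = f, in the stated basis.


write g with unknown coordinates in the stated basis and equate coefficients in (L − (-3)·I) g = f
solving from the highest basis element down gives g = 1 - (223/829)cos x - (253/3316)sin x
check: L g = -(1149/1658)cos x + (1226/829)sin x
so L g − (-3)·g = 3 - (3/2)cos x + (5/4)sin x = f ✓

g(x) = 1 - (223/829)cos x - (253/3316)sin x


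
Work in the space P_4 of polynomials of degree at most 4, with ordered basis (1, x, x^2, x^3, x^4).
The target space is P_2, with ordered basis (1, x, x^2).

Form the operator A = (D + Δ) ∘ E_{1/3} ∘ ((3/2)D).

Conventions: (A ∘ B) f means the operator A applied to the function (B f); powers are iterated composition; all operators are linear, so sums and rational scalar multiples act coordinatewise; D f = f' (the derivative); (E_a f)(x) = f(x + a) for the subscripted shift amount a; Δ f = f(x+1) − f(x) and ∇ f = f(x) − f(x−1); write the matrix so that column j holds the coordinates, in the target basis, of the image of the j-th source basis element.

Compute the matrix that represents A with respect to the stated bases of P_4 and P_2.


the matrix is [[0, 0, 6, 21/2, 16]; [0, 0, 0, 18, 42]; [0, 0, 0, 0, 36]] (rows listed top to bottom)

image of 1: 0
image of x: 0
image of x^2: 6
image of x^3: 18x + 21/2
image of x^4: 36x^2 + 42x + 16
each image's coordinates form column j of the matrix


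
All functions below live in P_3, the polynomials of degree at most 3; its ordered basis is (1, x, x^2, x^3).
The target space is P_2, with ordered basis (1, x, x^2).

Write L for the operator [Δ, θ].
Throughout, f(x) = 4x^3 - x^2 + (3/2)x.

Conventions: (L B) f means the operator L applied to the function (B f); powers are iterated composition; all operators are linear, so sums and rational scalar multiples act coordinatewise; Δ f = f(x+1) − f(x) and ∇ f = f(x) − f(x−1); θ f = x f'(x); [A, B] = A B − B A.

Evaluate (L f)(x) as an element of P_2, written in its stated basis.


θ f = 12x^3 - 2x^2 + (3/2)x
Δ θ f = 36x^2 + 32x + 23/2
Δ f = 12x^2 + 10x + 9/2
θ Δ f = 24x^2 + 10x
[Δ, θ] f = 12x^2 + 22x + 23/2

the image equals g(x) = 12x^2 + 22x + 23/2


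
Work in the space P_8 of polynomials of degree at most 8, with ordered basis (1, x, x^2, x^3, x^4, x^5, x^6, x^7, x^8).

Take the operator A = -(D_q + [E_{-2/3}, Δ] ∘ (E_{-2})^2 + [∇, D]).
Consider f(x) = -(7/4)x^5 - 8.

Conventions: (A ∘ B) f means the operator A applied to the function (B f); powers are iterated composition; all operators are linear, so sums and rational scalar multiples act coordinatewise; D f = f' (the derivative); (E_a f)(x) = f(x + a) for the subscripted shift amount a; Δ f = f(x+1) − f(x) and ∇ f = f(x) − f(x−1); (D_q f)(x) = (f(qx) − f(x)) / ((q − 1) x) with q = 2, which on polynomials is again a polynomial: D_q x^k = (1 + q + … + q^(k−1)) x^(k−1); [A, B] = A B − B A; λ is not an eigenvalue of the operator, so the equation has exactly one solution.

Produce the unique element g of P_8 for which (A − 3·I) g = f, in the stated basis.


write g with unknown coordinates in the stated basis and equate coefficients in (A − 3·I) g = f
solving from the highest basis element down gives g = (7/12)x^5 - (217/36)x^4 + (1085/36)x^3 - (7595/108)x^2 + (7595/108)x - 6731/324
check: A g = -(217/12)x^4 + (1085/12)x^3 - (7595/36)x^2 + (7595/36)x - 7595/108
so A g − 3·g = -(7/4)x^5 - 8 = f ✓

the image equals g(x) = (7/12)x^5 - (217/36)x^4 + (1085/36)x^3 - (7595/108)x^2 + (7595/108)x - 6731/324


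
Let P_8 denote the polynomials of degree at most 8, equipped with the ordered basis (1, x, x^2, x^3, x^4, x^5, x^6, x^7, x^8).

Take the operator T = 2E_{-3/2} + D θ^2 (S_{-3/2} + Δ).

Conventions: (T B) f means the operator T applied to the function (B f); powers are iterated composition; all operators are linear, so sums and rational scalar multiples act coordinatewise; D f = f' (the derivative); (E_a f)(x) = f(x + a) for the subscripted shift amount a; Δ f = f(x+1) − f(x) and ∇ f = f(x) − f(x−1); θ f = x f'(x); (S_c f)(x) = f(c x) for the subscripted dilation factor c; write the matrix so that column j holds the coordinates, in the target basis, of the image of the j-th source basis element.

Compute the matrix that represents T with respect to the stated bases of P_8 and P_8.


image of 1: 2
image of x: 2x - 9/2
image of x^2: 2x^2 + 12x + 13/2
image of x^3: 2x^3 - (801/8)x^2 + (75/2)x - 15/4
image of x^4: 2x^4 + 312x^3 + 135x^2 + 21x + 113/8
image of x^5: 2x^5 - (30855/32)x^4 + 365x^3 + (405/2)x^2 + (1045/8)x - 163/16
image of x^6: 2x^6 + (19539/8)x^5 + (1635/2)x^4 + 825x^3 + (5535/8)x^2 + (231/8)x + 921/32
image of x^7: 2x^7 - (752829/128)x^6 + (3213/2)x^5 + (9555/4)x^4 + (20755/8)x^3 + (10017/16)x^2 + (10479/32)x - 1739/64
image of x^8: 2x^8 + 13098x^7 + 2870x^6 + 5670x^5 + (30835/4)x^4 + (7259/2)x^3 + (17199/8)x^2 - (395/8)x + 7585/128
each image's coordinates form column j of the matrix

the matrix is [[2, -9/2, 13/2, -15/4, 113/8, -163/16, 921/32, -1739/64, 7585/128]; [0, 2, 12, 75/2, 21, 1045/8, 231/8, 10479/32, -395/8]; [0, 0, 2, -801/8, 135, 405/2, 5535/8, 10017/16, 17199/8]; [0, 0, 0, 2, 312, 365, 825, 20755/8, 7259/2]; [0, 0, 0, 0, 2, -30855/32, 1635/2, 9555/4, 30835/4]; [0, 0, 0, 0, 0, 2, 19539/8, 3213/2, 5670]; [0, 0, 0, 0, 0, 0, 2, -752829/128, 2870]; [0, 0, 0, 0, 0, 0, 0, 2, 13098]; [0, 0, 0, 0, 0, 0, 0, 0, 2]] (rows listed top to bottom)


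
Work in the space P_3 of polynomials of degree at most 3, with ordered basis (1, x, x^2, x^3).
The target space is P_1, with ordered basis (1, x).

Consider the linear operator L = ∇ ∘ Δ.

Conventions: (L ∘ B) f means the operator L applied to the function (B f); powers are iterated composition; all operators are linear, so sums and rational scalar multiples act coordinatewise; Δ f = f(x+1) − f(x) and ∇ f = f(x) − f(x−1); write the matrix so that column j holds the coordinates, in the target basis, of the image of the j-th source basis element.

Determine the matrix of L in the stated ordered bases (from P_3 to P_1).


image of 1: 0
image of x: 0
image of x^2: 2
image of x^3: 6x
each image's coordinates form column j of the matrix

the matrix is [[0, 0, 2, 0]; [0, 0, 0, 6]] (rows listed top to bottom)


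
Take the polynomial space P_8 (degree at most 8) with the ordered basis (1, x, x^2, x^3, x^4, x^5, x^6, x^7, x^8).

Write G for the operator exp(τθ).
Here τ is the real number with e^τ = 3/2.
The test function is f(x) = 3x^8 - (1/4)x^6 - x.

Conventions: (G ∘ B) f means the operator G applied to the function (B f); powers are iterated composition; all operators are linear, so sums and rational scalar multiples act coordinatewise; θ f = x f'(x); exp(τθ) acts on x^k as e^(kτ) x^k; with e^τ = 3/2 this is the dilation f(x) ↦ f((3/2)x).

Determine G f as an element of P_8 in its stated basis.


exp(τθ) x^k = e^(kτ) x^k; with e^τ = 3/2 this sends x^k to (3/2)^k x^k
x ↦ 3/2 x
x^6 ↦ 729/64 x^6
x^8 ↦ 6561/256 x^8
applying this coordinatewise to f: exp(τθ) f = (19683/256)x^8 - (729/256)x^6 - (3/2)x

the result is g(x) = (19683/256)x^8 - (729/256)x^6 - (3/2)x


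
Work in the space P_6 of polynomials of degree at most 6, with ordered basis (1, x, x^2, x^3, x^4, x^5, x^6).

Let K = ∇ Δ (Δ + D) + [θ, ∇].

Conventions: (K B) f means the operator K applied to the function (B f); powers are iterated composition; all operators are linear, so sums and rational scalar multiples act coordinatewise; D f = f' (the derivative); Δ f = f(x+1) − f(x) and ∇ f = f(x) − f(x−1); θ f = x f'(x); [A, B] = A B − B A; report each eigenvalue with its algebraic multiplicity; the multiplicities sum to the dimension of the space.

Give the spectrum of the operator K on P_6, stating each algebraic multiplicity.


image of 1: 0
image of x: -1
image of x^2: -2x + 2
image of x^3: -3x^2 + 6x + 9
image of x^4: -4x^3 + 12x^2 + 36x + 16
image of x^5: -5x^4 + 20x^3 + 90x^2 + 80x + 35
image of x^6: -6x^5 + 30x^4 + 180x^3 + 240x^2 + 210x + 66
the matrix is upper triangular; its diagonal is (0, 0, 0, 0, 0, 0, 0)
for a triangular matrix the eigenvalues are the diagonal entries, with algebraic multiplicity their repetition count

λ = 0 (multiplicity 7)


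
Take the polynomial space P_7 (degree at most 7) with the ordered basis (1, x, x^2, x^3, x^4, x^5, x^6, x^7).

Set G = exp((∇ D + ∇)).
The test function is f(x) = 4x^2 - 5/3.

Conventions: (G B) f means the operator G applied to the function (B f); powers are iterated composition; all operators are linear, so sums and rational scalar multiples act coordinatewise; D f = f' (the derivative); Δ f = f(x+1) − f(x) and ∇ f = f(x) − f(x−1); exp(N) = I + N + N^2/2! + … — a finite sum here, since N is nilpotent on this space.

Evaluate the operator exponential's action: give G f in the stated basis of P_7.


order-1 term: 8x + 4
order-2 term: 4
the series for exp((∇ D + ∇)) f terminates at order 2
exp((∇ D + ∇)) f = 4x^2 + 8x + 19/3

g(x) = 4x^2 + 8x + 19/3


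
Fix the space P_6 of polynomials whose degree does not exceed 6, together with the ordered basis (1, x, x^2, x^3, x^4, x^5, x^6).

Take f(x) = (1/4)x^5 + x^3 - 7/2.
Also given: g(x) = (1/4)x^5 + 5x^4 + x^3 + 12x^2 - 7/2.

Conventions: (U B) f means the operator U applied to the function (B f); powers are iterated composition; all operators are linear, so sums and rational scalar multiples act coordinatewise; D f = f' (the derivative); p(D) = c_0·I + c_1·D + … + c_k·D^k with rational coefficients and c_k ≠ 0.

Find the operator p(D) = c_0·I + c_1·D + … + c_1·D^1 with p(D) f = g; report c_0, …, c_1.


D^0 f = (1/4)x^5 + x^3 - 7/2
D^1 f = (5/4)x^4 + 3x^2
matching coefficients of g against c_0 f + c_1 Df + … from the top degree down determines the c_i
solution: c_0 = 1, c_1 = 4

c_0 = 1, c_1 = 4


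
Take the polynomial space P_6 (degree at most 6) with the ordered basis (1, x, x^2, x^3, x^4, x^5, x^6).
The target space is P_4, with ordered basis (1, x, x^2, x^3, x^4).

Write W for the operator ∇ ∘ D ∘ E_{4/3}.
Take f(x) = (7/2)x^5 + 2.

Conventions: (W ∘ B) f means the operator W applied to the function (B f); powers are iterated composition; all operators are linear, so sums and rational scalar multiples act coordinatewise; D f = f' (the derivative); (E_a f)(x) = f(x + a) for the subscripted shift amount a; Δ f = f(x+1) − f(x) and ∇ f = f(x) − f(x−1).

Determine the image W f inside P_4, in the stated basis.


E_{4/3} f = (7/2)x^5 + (70/3)x^4 + (560/9)x^3 + (2240/27)x^2 + (4480/81)x + 4070/243
D E_{4/3} f = (35/2)x^4 + (280/3)x^3 + (560/3)x^2 + (4480/27)x + 4480/81
∇ D E_{4/3} f = 70x^3 + 175x^2 + (490/3)x + 2975/54

g(x) = 70x^3 + 175x^2 + (490/3)x + 2975/54


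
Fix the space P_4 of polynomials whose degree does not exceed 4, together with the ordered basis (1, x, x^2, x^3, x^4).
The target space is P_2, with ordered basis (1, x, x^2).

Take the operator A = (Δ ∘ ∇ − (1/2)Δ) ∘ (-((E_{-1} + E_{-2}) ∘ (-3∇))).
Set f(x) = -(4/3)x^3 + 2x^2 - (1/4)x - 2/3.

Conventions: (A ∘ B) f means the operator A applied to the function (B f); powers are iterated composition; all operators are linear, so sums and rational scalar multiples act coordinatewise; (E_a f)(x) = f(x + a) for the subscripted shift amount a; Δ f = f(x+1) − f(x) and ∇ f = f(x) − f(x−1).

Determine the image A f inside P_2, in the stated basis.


the image equals g(x) = 24x - 96

∇ f = -4x^2 + 8x - 43/12
(-3∇) f = 12x^2 - 24x + 43/4
E_{-1} (-3∇) f = 12x^2 - 48x + 187/4
E_{-2} (-3∇) f = 12x^2 - 72x + 427/4
(E_{-1} + E_{-2}) (-3∇) f = 24x^2 - 120x + 307/2
(-((E_{-1} + E_{-2}) ∘ (-3∇))) f = -24x^2 + 120x - 307/2
∇ (-((E_{-1} + E_{-2}) ∘ (-3∇))) f = -48x + 144
Δ ∇ (-((E_{-1} + E_{-2}) ∘ (-3∇))) f = -48
Δ (-((E_{-1} + E_{-2}) ∘ (-3∇))) f = -48x + 96
(-(1/2)Δ) (-((E_{-1} + E_{-2}) ∘ (-3∇))) f = 24x - 48
(Δ ∘ ∇ − (1/2)Δ) (-((E_{-1} + E_{-2}) ∘ (-3∇))) f = 24x - 96


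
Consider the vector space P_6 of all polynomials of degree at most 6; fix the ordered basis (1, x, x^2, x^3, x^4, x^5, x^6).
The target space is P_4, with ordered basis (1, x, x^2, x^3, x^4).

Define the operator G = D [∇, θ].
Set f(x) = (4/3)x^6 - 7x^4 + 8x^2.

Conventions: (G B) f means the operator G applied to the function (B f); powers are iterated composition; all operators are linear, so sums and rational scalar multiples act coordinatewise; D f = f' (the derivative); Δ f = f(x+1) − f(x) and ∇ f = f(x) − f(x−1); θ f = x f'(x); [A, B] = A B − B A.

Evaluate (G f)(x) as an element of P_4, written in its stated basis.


θ f = 8x^6 - 28x^4 + 16x^2
∇ θ f = 48x^5 - 120x^4 + 48x^3 + 48x^2 - 32x + 4
∇ f = 8x^5 - 20x^4 - (4/3)x^3 + 22x^2 - 4x - 7/3
θ ∇ f = 40x^5 - 80x^4 - 4x^3 + 44x^2 - 4x
[∇, θ] f = 8x^5 - 40x^4 + 52x^3 + 4x^2 - 28x + 4
D [∇, θ] f = 40x^4 - 160x^3 + 156x^2 + 8x - 28

the result is g(x) = 40x^4 - 160x^3 + 156x^2 + 8x - 28


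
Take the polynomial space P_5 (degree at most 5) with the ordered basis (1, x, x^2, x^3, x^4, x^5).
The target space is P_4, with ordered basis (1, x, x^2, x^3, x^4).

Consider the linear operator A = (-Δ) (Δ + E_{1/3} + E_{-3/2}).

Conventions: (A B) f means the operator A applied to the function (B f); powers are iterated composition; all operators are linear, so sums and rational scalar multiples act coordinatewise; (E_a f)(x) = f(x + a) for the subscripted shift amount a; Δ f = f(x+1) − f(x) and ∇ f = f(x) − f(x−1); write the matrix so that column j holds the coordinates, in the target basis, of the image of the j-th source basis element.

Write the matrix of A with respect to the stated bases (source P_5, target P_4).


the matrix is [[0, -2, -5/3, -139/12, -328/27, -54137/1296]; [0, 0, -4, -5, -139/3, -1640/27]; [0, 0, 0, -6, -10, -695/6]; [0, 0, 0, 0, -8, -50/3]; [0, 0, 0, 0, 0, -10]] (rows listed top to bottom)

image of 1: 0
image of x: -2
image of x^2: -4x - 5/3
image of x^3: -6x^2 - 5x - 139/12
image of x^4: -8x^3 - 10x^2 - (139/3)x - 328/27
image of x^5: -10x^4 - (50/3)x^3 - (695/6)x^2 - (1640/27)x - 54137/1296
each image's coordinates form column j of the matrix


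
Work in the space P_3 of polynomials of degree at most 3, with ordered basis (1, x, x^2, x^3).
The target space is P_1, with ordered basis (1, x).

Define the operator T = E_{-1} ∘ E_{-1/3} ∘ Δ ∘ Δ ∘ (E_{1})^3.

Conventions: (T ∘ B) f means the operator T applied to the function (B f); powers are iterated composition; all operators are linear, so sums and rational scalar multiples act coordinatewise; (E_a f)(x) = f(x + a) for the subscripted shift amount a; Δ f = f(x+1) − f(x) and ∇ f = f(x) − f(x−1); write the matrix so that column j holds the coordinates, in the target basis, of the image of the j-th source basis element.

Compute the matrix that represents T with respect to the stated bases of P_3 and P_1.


the matrix is [[0, 0, 2, 16]; [0, 0, 0, 6]] (rows listed top to bottom)

image of 1: 0
image of x: 0
image of x^2: 2
image of x^3: 6x + 16
each image's coordinates form column j of the matrix


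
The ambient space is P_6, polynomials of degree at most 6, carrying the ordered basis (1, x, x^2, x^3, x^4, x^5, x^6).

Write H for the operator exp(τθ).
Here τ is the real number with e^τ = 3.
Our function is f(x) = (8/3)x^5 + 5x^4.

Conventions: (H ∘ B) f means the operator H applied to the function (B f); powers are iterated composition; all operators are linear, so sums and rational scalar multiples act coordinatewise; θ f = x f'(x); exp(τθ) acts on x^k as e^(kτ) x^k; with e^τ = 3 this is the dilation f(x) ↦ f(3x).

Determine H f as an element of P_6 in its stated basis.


the result is g(x) = 648x^5 + 405x^4

exp(τθ) x^k = e^(kτ) x^k; with e^τ = 3 this sends x^k to 3^k x^k
x^4 ↦ 81 x^4
x^5 ↦ 243 x^5
applying this coordinatewise to f: exp(τθ) f = 648x^5 + 405x^4


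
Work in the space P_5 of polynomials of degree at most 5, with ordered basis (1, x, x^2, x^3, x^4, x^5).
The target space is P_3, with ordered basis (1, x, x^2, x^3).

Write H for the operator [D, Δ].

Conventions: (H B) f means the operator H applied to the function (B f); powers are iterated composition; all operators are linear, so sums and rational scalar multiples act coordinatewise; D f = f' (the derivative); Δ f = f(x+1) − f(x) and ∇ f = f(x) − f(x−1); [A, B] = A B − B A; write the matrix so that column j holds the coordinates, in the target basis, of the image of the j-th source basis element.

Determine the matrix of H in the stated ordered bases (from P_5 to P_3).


the matrix is [[0, 0, 0, 0, 0, 0]; [0, 0, 0, 0, 0, 0]; [0, 0, 0, 0, 0, 0]; [0, 0, 0, 0, 0, 0]] (rows listed top to bottom)

image of 1: 0
image of x: 0
image of x^2: 0
image of x^3: 0
image of x^4: 0
image of x^5: 0
each image's coordinates form column j of the matrix


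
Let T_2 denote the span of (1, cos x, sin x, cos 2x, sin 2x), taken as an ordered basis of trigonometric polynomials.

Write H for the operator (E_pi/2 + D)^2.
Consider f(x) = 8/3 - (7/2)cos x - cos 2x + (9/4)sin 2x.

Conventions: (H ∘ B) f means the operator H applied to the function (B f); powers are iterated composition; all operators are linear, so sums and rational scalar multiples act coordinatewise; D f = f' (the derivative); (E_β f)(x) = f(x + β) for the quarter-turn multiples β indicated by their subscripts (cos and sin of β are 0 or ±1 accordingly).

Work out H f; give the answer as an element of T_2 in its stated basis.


g(x) = 8/3 + 14cos x - 6cos 2x - (43/4)sin 2x

E_pi/2 f = 8/3 + (7/2)sin x + cos 2x - (9/4)sin 2x
D f = (7/2)sin x + (9/2)cos 2x + 2sin 2x
(E_pi/2 + D) f = 8/3 + 7sin x + (11/2)cos 2x - (1/4)sin 2x
E_pi/2 (E_pi/2 + D) f = 8/3 + 7cos x - (11/2)cos 2x + (1/4)sin 2x
D (E_pi/2 + D) f = 7cos x - (1/2)cos 2x - 11sin 2x
(E_pi/2 + D) (E_pi/2 + D) f = 8/3 + 14cos x - 6cos 2x - (43/4)sin 2x


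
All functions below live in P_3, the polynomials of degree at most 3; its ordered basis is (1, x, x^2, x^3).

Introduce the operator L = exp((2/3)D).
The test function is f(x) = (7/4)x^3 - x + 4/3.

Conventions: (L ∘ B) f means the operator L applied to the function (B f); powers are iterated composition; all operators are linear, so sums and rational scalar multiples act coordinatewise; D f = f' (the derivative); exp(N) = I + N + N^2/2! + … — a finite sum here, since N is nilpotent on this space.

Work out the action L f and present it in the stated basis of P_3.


g(x) = (7/4)x^3 + (7/2)x^2 + (4/3)x + 32/27

order-1 term: (7/2)x^2 - 2/3
order-2 term: (7/3)x
order-3 term: 14/27
the series for exp((2/3)D) f terminates at order 3
exp((2/3)D) f = (7/4)x^3 + (7/2)x^2 + (4/3)x + 32/27


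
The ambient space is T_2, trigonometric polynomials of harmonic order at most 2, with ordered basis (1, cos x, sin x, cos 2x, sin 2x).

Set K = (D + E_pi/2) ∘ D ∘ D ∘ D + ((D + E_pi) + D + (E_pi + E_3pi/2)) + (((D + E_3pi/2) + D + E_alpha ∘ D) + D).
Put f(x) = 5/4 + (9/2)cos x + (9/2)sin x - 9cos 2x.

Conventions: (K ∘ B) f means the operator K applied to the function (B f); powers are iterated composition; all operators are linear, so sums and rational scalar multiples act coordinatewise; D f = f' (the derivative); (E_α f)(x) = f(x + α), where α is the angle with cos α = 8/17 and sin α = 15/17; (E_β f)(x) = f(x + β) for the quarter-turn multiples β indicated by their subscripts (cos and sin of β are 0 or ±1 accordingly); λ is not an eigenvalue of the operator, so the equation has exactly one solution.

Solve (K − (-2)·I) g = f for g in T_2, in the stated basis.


the image equals g(x) = 5/24 - (90/113)cos x + (351/226)sin x - (21249/79778)cos 2x - (10980/39889)sin 2x

write g with unknown coordinates in the stated basis and equate coefficients in (K − (-2)·I) g = f
solving from the highest basis element down gives g = 5/24 - (90/113)cos x + (351/226)sin x - (21249/79778)cos 2x - (10980/39889)sin 2x
check: K g = 5/6 + (1377/226)cos x + (315/226)sin x - (337752/39889)cos 2x + (21960/39889)sin 2x
so K g − (-2)·g = 5/4 + (9/2)cos x + (9/2)sin x - 9cos 2x = f ✓


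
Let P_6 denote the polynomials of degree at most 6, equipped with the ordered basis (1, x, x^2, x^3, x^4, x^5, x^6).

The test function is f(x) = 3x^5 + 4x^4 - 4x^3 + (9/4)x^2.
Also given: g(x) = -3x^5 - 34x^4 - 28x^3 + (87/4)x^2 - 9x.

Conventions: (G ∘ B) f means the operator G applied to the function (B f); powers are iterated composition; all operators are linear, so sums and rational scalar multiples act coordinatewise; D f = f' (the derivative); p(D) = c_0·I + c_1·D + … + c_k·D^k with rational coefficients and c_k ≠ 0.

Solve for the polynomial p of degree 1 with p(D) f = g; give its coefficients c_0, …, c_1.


D^0 f = 3x^5 + 4x^4 - 4x^3 + (9/4)x^2
D^1 f = 15x^4 + 16x^3 - 12x^2 + (9/2)x
matching coefficients of g against c_0 f + c_1 Df + … from the top degree down determines the c_i
solution: c_0 = -1, c_1 = -2

c_0 = -1, c_1 = -2


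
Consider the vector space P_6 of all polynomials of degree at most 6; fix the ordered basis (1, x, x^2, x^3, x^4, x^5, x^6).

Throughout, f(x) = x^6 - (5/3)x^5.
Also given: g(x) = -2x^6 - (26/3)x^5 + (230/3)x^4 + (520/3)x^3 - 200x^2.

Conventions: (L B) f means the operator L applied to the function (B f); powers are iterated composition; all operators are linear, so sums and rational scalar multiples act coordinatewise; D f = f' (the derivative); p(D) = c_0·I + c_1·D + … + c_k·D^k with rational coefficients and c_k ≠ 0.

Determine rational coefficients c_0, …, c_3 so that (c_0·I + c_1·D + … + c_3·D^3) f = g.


D^0 f = x^6 - (5/3)x^5
D^1 f = 6x^5 - (25/3)x^4
D^2 f = 30x^4 - (100/3)x^3
D^3 f = 120x^3 - 100x^2
matching coefficients of g against c_0 f + c_1 Df + … from the top degree down determines the c_i
solution: c_0 = -2, c_1 = -2, c_2 = 2, c_3 = 2

c_0 = -2, c_1 = -2, c_2 = 2, c_3 = 2


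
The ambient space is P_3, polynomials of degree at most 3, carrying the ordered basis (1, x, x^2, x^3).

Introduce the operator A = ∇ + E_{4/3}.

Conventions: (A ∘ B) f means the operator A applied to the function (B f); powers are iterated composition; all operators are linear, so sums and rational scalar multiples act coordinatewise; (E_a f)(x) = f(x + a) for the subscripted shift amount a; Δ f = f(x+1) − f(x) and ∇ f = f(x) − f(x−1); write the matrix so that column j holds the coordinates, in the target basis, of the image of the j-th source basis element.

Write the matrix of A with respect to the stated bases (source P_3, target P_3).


image of 1: 1
image of x: x + 7/3
image of x^2: x^2 + (14/3)x + 7/9
image of x^3: x^3 + 7x^2 + (7/3)x + 91/27
each image's coordinates form column j of the matrix

the matrix is [[1, 7/3, 7/9, 91/27]; [0, 1, 14/3, 7/3]; [0, 0, 1, 7]; [0, 0, 0, 1]] (rows listed top to bottom)


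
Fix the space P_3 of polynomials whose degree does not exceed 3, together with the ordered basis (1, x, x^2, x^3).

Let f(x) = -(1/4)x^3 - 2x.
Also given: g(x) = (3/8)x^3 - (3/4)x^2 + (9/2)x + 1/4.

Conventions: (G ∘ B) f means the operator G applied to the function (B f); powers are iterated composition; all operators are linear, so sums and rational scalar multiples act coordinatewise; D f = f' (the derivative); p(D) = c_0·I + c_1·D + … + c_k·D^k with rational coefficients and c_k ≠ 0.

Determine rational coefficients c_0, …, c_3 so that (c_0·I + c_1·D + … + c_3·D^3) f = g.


D^0 f = -(1/4)x^3 - 2x
D^1 f = -(3/4)x^2 - 2
D^2 f = -(3/2)x
D^3 f = -3/2
matching coefficients of g against c_0 f + c_1 Df + … from the top degree down determines the c_i
solution: c_0 = -3/2, c_1 = 1, c_2 = -1, c_3 = -3/2

c_0 = -3/2, c_1 = 1, c_2 = -1, c_3 = -3/2


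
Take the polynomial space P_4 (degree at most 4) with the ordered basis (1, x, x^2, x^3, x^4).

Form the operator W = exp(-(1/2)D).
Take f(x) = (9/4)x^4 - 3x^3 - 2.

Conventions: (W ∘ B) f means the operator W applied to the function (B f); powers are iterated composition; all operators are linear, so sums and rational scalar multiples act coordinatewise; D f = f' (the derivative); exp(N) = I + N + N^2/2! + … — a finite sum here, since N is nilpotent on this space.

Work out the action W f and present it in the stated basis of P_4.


order-1 term: -(9/2)x^3 + (9/2)x^2
order-2 term: (27/8)x^2 - (9/4)x
order-3 term: -(9/8)x + 3/8
order-4 term: 9/64
the series for exp(-(1/2)D) f terminates at order 4
exp(-(1/2)D) f = (9/4)x^4 - (15/2)x^3 + (63/8)x^2 - (27/8)x - 95/64

the result is g(x) = (9/4)x^4 - (15/2)x^3 + (63/8)x^2 - (27/8)x - 95/64


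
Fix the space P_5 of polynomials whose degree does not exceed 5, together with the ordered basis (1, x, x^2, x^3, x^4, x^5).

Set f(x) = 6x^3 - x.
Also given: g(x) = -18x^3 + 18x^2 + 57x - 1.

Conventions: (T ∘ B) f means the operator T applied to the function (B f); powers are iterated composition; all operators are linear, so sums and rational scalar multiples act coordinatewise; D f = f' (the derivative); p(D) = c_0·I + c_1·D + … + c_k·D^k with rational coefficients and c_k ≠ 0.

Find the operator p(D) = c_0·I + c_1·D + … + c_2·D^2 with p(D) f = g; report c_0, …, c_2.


D^0 f = 6x^3 - x
D^1 f = 18x^2 - 1
D^2 f = 36x
matching coefficients of g against c_0 f + c_1 Df + … from the top degree down determines the c_i
solution: c_0 = -3, c_1 = 1, c_2 = 3/2

p(D) = -3·I + D + (3/2)·D^2, i.e. c_0 = -3, c_1 = 1, c_2 = 3/2


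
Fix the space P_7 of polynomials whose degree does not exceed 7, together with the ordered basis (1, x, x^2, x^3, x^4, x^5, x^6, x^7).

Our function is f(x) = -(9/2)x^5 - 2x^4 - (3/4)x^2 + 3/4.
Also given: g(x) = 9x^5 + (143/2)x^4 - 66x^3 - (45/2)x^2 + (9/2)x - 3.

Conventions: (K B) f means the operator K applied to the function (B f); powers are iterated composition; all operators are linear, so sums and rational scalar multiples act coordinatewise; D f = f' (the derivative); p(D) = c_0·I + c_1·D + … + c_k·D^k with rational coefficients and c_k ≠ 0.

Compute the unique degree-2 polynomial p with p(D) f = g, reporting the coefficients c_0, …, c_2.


c_0 = -2, c_1 = -3, c_2 = 1

D^0 f = -(9/2)x^5 - 2x^4 - (3/4)x^2 + 3/4
D^1 f = -(45/2)x^4 - 8x^3 - (3/2)x
D^2 f = -90x^3 - 24x^2 - 3/2
matching coefficients of g against c_0 f + c_1 Df + … from the top degree down determines the c_i
solution: c_0 = -2, c_1 = -3, c_2 = 1
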